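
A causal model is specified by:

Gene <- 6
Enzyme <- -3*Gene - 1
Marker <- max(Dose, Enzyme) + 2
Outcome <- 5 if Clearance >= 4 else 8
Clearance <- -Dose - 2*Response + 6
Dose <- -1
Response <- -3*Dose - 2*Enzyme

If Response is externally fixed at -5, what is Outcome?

5

Under do(Response=-5), the mechanism Response <- -3*Dose - 2*Enzyme is discarded; Response is fixed at -5.
Clearance = -Dose - 2*Response + 6  [with Dose=-1, Response=-5]  = 17
Outcome = 5 if Clearance >= 4 else 8  [with Clearance=17]  = 5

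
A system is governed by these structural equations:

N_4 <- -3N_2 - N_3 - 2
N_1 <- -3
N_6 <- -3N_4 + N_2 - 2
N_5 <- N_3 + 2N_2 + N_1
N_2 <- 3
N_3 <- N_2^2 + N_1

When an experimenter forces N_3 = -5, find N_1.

-3

Under do(N_3=-5), the mechanism N_3 <- N_2^2 + N_1 is discarded; N_3 is fixed at -5.
N_1 is not downstream of the intervention, so its value is determined by the original equations.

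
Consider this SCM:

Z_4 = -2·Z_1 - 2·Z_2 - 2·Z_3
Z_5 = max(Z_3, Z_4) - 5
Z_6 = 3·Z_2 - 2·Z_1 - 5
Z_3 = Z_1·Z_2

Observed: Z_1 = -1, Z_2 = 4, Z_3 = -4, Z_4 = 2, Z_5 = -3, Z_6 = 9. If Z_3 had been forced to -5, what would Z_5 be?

do(Z_3=-5) replaces the equation Z_3 = Z_1·Z_2 with the constant Z_3 = -5.
Z_4 = -2·Z_1 - 2·Z_2 - 2·Z_3  [with Z_1=-1, Z_2=4, Z_3=-5]  = 4
Z_5 = max(Z_3, Z_4) - 5  [with Z_3=-5, Z_4=4]  = -1

-1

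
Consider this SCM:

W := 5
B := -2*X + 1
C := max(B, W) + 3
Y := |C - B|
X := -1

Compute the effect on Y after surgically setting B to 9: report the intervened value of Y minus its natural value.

do(B=9) replaces the equation B := -2*X + 1 with the constant B = 9.
C = max(B, W) + 3  [with B=9, W=5]  = 12
Y = |C - B|  [with C=12, B=9]  = 3
Without intervention: B = -2*X + 1  [with X=-1]  = 3; C = max(B, W) + 3  [with B=3, W=5]  = 8; Y = |C - B|  [with C=8, B=3]  = 5.
Change = 3 − 5 = -2.

-2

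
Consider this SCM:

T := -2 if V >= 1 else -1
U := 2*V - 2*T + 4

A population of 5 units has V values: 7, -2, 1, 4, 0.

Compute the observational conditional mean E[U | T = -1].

Conditioning on T=-1 selects the 2 unit(s) with V ∈ {-2, 0}. Their U values: 2, 6. Mean = 4.

4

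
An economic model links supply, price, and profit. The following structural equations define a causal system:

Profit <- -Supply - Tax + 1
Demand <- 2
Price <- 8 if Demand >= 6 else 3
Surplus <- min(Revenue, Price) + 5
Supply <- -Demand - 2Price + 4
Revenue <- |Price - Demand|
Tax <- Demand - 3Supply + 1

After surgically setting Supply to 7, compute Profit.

12

The intervention breaks the incoming arrows to Supply: Supply <- -Demand - 2Price + 4 no longer applies, and Supply = 7.
Tax = Demand - 3Supply + 1  [with Demand=2, Supply=7]  = -18
Profit = -Supply - Tax + 1  [with Supply=7, Tax=-18]  = 12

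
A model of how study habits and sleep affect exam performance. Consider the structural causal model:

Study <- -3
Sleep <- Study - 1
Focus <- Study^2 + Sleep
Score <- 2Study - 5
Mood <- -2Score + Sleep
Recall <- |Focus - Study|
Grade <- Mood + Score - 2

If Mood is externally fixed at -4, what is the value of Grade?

Under do(Mood=-4), the mechanism Mood <- -2Score + Sleep is discarded; Mood is fixed at -4.
Score = 2Study - 5  [with Study=-3]  = -11
Grade = Mood + Score - 2  [with Mood=-4, Score=-11]  = -17

-17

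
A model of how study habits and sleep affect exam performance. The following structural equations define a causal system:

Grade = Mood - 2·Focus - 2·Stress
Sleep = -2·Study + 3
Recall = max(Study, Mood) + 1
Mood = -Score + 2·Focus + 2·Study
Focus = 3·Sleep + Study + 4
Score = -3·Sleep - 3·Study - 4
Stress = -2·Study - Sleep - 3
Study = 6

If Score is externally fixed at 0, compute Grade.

do(Score=0) replaces the equation Score = -3·Sleep - 3·Study - 4 with the constant Score = 0.
Sleep = -2·Study + 3  [with Study=6]  = -9
Stress = -2·Study - Sleep - 3  [with Study=6, Sleep=-9]  = -6
Focus = 3·Sleep + Study + 4  [with Sleep=-9, Study=6]  = -17
Mood = -Score + 2·Focus + 2·Study  [with Score=0, Focus=-17, Study=6]  = -22
Grade = Mood - 2·Focus - 2·Stress  [with Mood=-22, Focus=-17, Stress=-6]  = 24

24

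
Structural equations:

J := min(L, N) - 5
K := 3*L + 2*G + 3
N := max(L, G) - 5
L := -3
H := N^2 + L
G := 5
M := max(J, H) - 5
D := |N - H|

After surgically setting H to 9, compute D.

9

Intervening sets H = 9 and removes its equation (H := N^2 + L).
N = max(L, G) - 5  [with L=-3, G=5]  = 0
D = |N - H|  [with N=0, H=9]  = 9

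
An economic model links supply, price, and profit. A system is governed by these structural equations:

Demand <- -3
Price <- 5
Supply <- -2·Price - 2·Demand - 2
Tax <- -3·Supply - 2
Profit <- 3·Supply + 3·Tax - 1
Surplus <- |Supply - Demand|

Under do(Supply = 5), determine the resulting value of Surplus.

The intervention breaks the incoming arrows to Supply: Supply <- -2·Price - 2·Demand - 2 no longer applies, and Supply = 5.
Surplus = |Supply - Demand|  [with Supply=5, Demand=-3]  = 8

8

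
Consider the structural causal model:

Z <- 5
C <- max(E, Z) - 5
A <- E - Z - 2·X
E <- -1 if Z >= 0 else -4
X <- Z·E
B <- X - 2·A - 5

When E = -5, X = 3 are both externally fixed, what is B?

30

Under do(E = -5, X = 3), each intervened variable's structural equation is replaced by its fixed value.
A = E - Z - 2·X  [with E=-5, Z=5, X=3]  = -16
B = X - 2·A - 5  [with X=3, A=-16]  = 30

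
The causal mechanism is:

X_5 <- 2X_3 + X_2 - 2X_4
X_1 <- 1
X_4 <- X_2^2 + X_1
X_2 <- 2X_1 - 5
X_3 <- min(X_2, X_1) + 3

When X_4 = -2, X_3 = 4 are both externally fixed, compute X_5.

9

The joint intervention fixes X_4 = -2, X_3 = 4, removing each variable's own equation.
X_2 = 2X_1 - 5  [with X_1=1]  = -3
X_5 = 2X_3 + X_2 - 2X_4  [with X_3=4, X_2=-3, X_4=-2]  = 9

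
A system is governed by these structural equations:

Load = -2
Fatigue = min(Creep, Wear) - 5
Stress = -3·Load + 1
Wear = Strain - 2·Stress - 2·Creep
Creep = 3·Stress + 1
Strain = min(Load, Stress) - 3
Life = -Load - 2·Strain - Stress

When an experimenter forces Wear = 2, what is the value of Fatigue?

-3

The intervention breaks the incoming arrows to Wear: Wear = Strain - 2·Stress - 2·Creep no longer applies, and Wear = 2.
Stress = -3·Load + 1  [with Load=-2]  = 7
Creep = 3·Stress + 1  [with Stress=7]  = 22
Fatigue = min(Creep, Wear) - 5  [with Creep=22, Wear=2]  = -3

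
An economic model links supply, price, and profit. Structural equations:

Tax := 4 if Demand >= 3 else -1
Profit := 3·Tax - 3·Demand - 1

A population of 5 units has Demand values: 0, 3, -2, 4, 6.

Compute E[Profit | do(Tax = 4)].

4.4

Under do(Tax=4), Tax's equation is replaced by Tax=4 for every unit. Per-unit Profit: 11, 2, 17, -1, -7. Mean = 4.4.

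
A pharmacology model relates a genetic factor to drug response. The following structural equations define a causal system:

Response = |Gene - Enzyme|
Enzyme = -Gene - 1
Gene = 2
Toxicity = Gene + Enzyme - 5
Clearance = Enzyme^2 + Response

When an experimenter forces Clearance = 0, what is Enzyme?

-3

Under do(Clearance=0), the mechanism Clearance = Enzyme^2 + Response is discarded; Clearance is fixed at 0.
No directed path runs from Clearance to Enzyme, so Enzyme keeps its natural value.
Enzyme = -Gene - 1  [with Gene=2]  = -3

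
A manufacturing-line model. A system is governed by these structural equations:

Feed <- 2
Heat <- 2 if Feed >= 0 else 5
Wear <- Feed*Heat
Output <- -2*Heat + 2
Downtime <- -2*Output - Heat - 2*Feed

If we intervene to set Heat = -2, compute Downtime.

-14

do(Heat=-2) replaces the equation Heat <- 2 if Feed >= 0 else 5 with the constant Heat = -2.
Output = -2*Heat + 2  [with Heat=-2]  = 6
Downtime = -2*Output - Heat - 2*Feed  [with Output=6, Heat=-2, Feed=2]  = -14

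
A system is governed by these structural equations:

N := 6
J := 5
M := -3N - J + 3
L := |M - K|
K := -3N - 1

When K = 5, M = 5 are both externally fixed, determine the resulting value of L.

The joint intervention fixes K = 5, M = 5, removing each variable's own equation.
L = |M - K|  [with M=5, K=5]  = 0

0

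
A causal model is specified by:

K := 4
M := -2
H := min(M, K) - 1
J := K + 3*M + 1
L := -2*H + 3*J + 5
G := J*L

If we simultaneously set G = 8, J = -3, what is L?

2

Setting G = 8, J = -3 by intervention discards those variables' equations.
H = min(M, K) - 1  [with M=-2, K=4]  = -3
L = -2*H + 3*J + 5  [with H=-3, J=-3]  = 2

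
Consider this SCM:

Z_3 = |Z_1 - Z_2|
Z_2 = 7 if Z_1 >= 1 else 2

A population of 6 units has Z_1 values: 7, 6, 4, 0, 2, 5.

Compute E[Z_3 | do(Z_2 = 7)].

3

Every unit gets Z_2=7 under the intervention. Z_3 values become 0, 1, 3, 7, 5, 2; E[Z_3|do(Z_2=7)] = 3.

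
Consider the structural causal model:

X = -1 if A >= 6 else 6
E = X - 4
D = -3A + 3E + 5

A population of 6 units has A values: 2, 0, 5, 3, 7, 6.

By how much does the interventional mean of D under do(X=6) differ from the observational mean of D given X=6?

-4

The intervention sets X=6 in all 6 units regardless of A. Recomputing D per unit gives 5, 11, -4, 2, -10, -7; average -0.5.
Observing X=6 restricts to units where X's equation naturally yields 6: A ∈ {2, 0, 5, 3}. In that subpopulation D = 5, 11, -4, 2, mean 3.5.
Difference = -0.5 − 3.5 = -4.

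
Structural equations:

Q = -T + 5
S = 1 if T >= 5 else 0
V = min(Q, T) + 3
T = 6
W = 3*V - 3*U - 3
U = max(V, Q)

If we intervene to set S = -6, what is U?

The intervention breaks the incoming arrows to S: S = 1 if T >= 5 else 0 no longer applies, and S = -6.
Since U is not a descendant of the intervened variable, it is unaffected.
Q = -T + 5  [with T=6]  = -1
V = min(Q, T) + 3  [with Q=-1, T=6]  = 2
U = max(V, Q)  [with V=2, Q=-1]  = 2

2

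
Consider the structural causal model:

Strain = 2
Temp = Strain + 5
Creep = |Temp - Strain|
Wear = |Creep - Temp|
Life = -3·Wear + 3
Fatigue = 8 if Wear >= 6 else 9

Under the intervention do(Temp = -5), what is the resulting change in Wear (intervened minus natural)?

Under do(Temp=-5), the mechanism Temp = Strain + 5 is discarded; Temp is fixed at -5.
Creep = |Temp - Strain|  [with Temp=-5, Strain=2]  = 7
Wear = |Creep - Temp|  [with Creep=7, Temp=-5]  = 12
Without intervention: Temp = Strain + 5  [with Strain=2]  = 7; Creep = |Temp - Strain|  [with Temp=7, Strain=2]  = 5; Wear = |Creep - Temp|  [with Creep=5, Temp=7]  = 2.
Change = 12 − 2 = 10.

10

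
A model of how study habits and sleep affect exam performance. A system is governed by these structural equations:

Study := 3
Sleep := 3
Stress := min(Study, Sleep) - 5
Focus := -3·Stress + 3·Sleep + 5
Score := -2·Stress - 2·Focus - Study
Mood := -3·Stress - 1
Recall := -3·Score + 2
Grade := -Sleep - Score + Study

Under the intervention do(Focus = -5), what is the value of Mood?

5

Under do(Focus=-5), the mechanism Focus := -3·Stress + 3·Sleep + 5 is discarded; Focus is fixed at -5.
Since Mood is not a descendant of the intervened variable, it is unaffected.
Stress = min(Study, Sleep) - 5  [with Study=3, Sleep=3]  = -2
Mood = -3·Stress - 1  [with Stress=-2]  = 5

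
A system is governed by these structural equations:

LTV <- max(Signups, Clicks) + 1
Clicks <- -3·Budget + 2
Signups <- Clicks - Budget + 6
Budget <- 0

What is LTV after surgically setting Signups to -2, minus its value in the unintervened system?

The intervention breaks the incoming arrows to Signups: Signups <- Clicks - Budget + 6 no longer applies, and Signups = -2.
Clicks = -3·Budget + 2  [with Budget=0]  = 2
LTV = max(Signups, Clicks) + 1  [with Signups=-2, Clicks=2]  = 3
Without intervention: Clicks = -3·Budget + 2  [with Budget=0]  = 2; Signups = Clicks - Budget + 6  [with Clicks=2, Budget=0]  = 8; LTV = max(Signups, Clicks) + 1  [with Signups=8, Clicks=2]  = 9.
Change = 3 − 9 = -6.

-6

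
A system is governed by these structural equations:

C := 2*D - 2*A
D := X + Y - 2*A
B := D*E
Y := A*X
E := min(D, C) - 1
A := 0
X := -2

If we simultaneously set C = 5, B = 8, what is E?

Under do(C = 5, B = 8), each intervened variable's structural equation is replaced by its fixed value.
Y = A*X  [with A=0, X=-2]  = 0
D = X + Y - 2*A  [with X=-2, Y=0, A=0]  = -2
E = min(D, C) - 1  [with D=-2, C=5]  = -3

-3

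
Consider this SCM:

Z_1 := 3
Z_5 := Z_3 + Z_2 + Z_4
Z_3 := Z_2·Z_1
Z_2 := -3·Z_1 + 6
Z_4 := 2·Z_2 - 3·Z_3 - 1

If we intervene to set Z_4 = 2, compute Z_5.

-10

Intervening sets Z_4 = 2 and removes its equation (Z_4 := 2·Z_2 - 3·Z_3 - 1).
Z_2 = -3·Z_1 + 6  [with Z_1=3]  = -3
Z_3 = Z_2·Z_1  [with Z_2=-3, Z_1=3]  = -9
Z_5 = Z_3 + Z_2 + Z_4  [with Z_3=-9, Z_2=-3, Z_4=2]  = -10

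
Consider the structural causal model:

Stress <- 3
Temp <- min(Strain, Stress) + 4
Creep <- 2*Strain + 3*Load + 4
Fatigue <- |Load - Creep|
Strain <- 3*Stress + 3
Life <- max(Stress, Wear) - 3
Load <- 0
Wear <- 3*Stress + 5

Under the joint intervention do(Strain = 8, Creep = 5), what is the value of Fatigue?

5

Under do(Strain = 8, Creep = 5), each intervened variable's structural equation is replaced by its fixed value.
Fatigue = |Load - Creep|  [with Load=0, Creep=5]  = 5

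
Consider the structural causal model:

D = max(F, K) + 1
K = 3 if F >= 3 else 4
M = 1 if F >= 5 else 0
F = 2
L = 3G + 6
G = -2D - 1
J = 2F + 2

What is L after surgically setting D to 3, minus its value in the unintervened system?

The intervention breaks the incoming arrows to D: D = max(F, K) + 1 no longer applies, and D = 3.
G = -2D - 1  [with D=3]  = -7
L = 3G + 6  [with G=-7]  = -15
Without intervention: K = 3 if F >= 3 else 4  [with F=2]  = 4; D = max(F, K) + 1  [with F=2, K=4]  = 5; G = -2D - 1  [with D=5]  = -11; L = 3G + 6  [with G=-11]  = -27.
Change = -15 − (-27) = 12.

12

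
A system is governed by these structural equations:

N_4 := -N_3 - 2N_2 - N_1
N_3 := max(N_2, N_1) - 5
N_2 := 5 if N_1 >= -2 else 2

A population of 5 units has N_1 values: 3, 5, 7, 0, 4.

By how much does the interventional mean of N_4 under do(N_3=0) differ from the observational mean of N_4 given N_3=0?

Under do(N_3=0), N_3's equation is replaced by N_3=0 for every unit. Per-unit N_4: -13, -15, -17, -10, -14. Mean = -13.8.
Conditioning on N_3=0 selects the 4 unit(s) with N_1 ∈ {3, 5, 0, 4}. Their N_4 values: -13, -15, -10, -14. Mean = -13.
Difference = -13.8 − (-13) = -0.8.

-0.8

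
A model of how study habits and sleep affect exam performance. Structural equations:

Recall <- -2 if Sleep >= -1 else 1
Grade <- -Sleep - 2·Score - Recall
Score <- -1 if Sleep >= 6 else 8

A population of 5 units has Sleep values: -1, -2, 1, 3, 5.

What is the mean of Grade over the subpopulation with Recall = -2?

-16

E[Grade|Recall=-2] averages over only the 4 units with Recall=-2 (Sleep = -1, 1, 3, 5): Grade = -13, -15, -17, -19, mean -16.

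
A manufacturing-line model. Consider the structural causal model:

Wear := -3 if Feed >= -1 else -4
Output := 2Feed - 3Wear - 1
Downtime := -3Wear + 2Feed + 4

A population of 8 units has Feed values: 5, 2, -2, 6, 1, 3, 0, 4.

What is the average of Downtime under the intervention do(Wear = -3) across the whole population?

do(Wear=-3) breaks Wear's dependence on Feed. With Wear=-3 fixed, Downtime across the units is 23, 17, 9, 25, 15, 19, 13, 21, mean 17.75.

17.75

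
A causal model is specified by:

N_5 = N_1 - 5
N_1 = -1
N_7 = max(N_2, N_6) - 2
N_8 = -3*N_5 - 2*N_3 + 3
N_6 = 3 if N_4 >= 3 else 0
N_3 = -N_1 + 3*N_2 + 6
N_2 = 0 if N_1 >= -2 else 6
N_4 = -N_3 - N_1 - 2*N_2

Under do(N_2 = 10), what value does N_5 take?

-6

do(N_2=10) replaces the equation N_2 = 0 if N_1 >= -2 else 6 with the constant N_2 = 10.
Since N_5 is not a descendant of the intervened variable, it is unaffected.
N_5 = N_1 - 5  [with N_1=-1]  = -6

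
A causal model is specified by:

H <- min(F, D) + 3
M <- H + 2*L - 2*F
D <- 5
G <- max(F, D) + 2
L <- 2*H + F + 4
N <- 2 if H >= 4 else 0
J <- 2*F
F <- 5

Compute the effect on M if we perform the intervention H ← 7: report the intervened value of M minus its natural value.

-5

The intervention breaks the incoming arrows to H: H <- min(F, D) + 3 no longer applies, and H = 7.
L = 2*H + F + 4  [with H=7, F=5]  = 23
M = H + 2*L - 2*F  [with H=7, L=23, F=5]  = 43
Without intervention: H = min(F, D) + 3  [with F=5, D=5]  = 8; L = 2*H + F + 4  [with H=8, F=5]  = 25; M = H + 2*L - 2*F  [with H=8, L=25, F=5]  = 48.
Change = 43 − 48 = -5.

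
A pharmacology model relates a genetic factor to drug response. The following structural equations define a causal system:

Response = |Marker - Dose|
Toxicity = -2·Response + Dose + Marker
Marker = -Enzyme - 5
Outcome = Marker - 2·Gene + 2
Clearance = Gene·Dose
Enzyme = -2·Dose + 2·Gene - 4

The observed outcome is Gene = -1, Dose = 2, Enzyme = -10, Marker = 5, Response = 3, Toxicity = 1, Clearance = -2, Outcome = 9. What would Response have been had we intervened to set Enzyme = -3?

4

do(Enzyme=-3) replaces the equation Enzyme = -2·Dose + 2·Gene - 4 with the constant Enzyme = -3.
Marker = -Enzyme - 5  [with Enzyme=-3]  = -2
Response = |Marker - Dose|  [with Marker=-2, Dose=2]  = 4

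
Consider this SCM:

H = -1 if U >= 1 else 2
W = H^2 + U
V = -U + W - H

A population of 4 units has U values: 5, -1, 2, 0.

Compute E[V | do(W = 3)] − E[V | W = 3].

-1

The intervention sets W=3 in all 4 units regardless of U. Recomputing V per unit gives -1, 2, 2, 1; average 1.
E[V|W=3] averages over only the 2 units with W=3 (U = -1, 2): V = 2, 2, mean 2.
Difference = 1 − 2 = -1.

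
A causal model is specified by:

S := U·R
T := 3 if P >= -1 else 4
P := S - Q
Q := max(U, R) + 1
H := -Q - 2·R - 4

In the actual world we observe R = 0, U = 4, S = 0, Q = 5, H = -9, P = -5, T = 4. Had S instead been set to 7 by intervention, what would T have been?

3

The intervention breaks the incoming arrows to S: S := U·R no longer applies, and S = 7.
Q = max(U, R) + 1  [with U=4, R=0]  = 5
P = S - Q  [with S=7, Q=5]  = 2
T = 3 if P >= -1 else 4  [with P=2]  = 3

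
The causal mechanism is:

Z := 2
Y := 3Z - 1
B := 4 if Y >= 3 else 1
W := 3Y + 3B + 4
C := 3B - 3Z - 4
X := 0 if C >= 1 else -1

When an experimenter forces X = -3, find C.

do(X=-3) replaces the equation X := 0 if C >= 1 else -1 with the constant X = -3.
Since C is not a descendant of the intervened variable, it is unaffected.
Y = 3Z - 1  [with Z=2]  = 5
B = 4 if Y >= 3 else 1  [with Y=5]  = 4
C = 3B - 3Z - 4  [with B=4, Z=2]  = 2

2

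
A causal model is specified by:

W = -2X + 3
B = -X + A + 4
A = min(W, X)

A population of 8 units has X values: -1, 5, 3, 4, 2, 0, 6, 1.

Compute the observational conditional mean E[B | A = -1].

2.5

E[B|A=-1] averages over only the 2 units with A=-1 (X = -1, 2): B = 4, 1, mean 2.5.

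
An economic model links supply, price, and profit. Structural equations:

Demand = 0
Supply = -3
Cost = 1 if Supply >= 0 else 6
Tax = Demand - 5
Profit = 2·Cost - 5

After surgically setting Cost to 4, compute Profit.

do(Cost=4) replaces the equation Cost = 1 if Supply >= 0 else 6 with the constant Cost = 4.
Profit = 2·Cost - 5  [with Cost=4]  = 3

3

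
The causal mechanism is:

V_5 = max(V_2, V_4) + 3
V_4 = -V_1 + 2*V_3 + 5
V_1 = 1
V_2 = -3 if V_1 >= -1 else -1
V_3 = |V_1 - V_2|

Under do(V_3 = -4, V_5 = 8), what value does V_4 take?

-4

The joint intervention fixes V_3 = -4, V_5 = 8, removing each variable's own equation.
V_4 = -V_1 + 2*V_3 + 5  [with V_1=1, V_3=-4]  = -4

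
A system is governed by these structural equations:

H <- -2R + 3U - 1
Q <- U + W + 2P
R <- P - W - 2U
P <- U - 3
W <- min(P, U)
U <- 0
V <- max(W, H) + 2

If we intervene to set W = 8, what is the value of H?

21

The intervention breaks the incoming arrows to W: W <- min(P, U) no longer applies, and W = 8.
P = U - 3  [with U=0]  = -3
R = P - W - 2U  [with P=-3, W=8, U=0]  = -11
H = -2R + 3U - 1  [with R=-11, U=0]  = 21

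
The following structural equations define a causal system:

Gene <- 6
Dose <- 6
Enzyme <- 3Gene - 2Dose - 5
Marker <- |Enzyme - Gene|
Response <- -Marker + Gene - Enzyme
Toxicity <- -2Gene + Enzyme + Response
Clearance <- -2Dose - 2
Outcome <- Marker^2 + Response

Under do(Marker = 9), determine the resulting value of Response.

Intervening sets Marker = 9 and removes its equation (Marker <- |Enzyme - Gene|).
Enzyme = 3Gene - 2Dose - 5  [with Gene=6, Dose=6]  = 1
Response = -Marker + Gene - Enzyme  [with Marker=9, Gene=6, Enzyme=1]  = -4

-4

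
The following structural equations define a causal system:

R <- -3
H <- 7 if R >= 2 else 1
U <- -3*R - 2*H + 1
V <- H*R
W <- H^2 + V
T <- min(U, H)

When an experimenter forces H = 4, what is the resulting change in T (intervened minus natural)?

1

Under do(H=4), the mechanism H <- 7 if R >= 2 else 1 is discarded; H is fixed at 4.
U = -3*R - 2*H + 1  [with R=-3, H=4]  = 2
T = min(U, H)  [with U=2, H=4]  = 2
Without intervention: H = 7 if R >= 2 else 1  [with R=-3]  = 1; U = -3*R - 2*H + 1  [with R=-3, H=1]  = 8; T = min(U, H)  [with U=8, H=1]  = 1.
Change = 2 − 1 = 1.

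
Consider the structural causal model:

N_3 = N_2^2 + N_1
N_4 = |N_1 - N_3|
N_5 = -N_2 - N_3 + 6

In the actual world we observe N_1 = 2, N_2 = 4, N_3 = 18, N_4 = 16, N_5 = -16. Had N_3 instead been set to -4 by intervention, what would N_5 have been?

6

do(N_3=-4) replaces the equation N_3 = N_2^2 + N_1 with the constant N_3 = -4.
N_5 = -N_2 - N_3 + 6  [with N_2=4, N_3=-4]  = 6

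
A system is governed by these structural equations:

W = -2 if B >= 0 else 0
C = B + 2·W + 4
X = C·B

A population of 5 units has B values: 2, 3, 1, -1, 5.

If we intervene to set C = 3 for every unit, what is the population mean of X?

The intervention sets C=3 in all 5 units regardless of B. Recomputing X per unit gives 6, 9, 3, -3, 15; average 6.

6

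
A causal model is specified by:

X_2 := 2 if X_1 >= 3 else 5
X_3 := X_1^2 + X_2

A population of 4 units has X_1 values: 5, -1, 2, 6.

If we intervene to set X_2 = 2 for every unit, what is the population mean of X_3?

The intervention sets X_2=2 in all 4 units regardless of X_1. Recomputing X_3 per unit gives 27, 3, 6, 38; average 18.5.

18.5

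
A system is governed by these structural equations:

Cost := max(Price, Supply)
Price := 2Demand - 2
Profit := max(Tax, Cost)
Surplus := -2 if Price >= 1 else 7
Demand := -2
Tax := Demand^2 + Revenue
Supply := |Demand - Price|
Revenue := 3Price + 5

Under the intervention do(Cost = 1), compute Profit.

The intervention breaks the incoming arrows to Cost: Cost := max(Price, Supply) no longer applies, and Cost = 1.
Price = 2Demand - 2  [with Demand=-2]  = -6
Revenue = 3Price + 5  [with Price=-6]  = -13
Tax = Demand^2 + Revenue  [with Demand=-2, Revenue=-13]  = -9
Profit = max(Tax, Cost)  [with Tax=-9, Cost=1]  = 1

1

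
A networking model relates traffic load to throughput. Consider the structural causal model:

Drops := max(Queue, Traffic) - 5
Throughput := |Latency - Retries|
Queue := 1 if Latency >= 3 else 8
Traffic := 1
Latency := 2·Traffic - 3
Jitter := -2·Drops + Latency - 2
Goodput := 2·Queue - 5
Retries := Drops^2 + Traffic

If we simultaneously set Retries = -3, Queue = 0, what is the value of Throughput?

2

The joint intervention fixes Retries = -3, Queue = 0, removing each variable's own equation.
Latency = 2·Traffic - 3  [with Traffic=1]  = -1
Throughput = |Latency - Retries|  [with Latency=-1, Retries=-3]  = 2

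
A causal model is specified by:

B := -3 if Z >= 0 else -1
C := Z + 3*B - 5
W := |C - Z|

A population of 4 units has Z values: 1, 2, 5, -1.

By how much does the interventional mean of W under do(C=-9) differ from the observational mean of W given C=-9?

do(C=-9) breaks C's dependence on Z. With C=-9 fixed, W across the units is 10, 11, 14, 8, mean 10.75.
E[W|C=-9] averages over only the 2 units with C=-9 (Z = 5, -1): W = 14, 8, mean 11.
Difference = 10.75 − 11 = -0.25.

-0.25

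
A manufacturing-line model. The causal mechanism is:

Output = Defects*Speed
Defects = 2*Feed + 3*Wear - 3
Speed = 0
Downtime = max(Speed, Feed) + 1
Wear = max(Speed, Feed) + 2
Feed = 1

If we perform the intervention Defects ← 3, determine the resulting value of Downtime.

2

Under do(Defects=3), the mechanism Defects = 2*Feed + 3*Wear - 3 is discarded; Defects is fixed at 3.
Since Downtime is not a descendant of the intervened variable, it is unaffected.
Downtime = max(Speed, Feed) + 1  [with Speed=0, Feed=1]  = 2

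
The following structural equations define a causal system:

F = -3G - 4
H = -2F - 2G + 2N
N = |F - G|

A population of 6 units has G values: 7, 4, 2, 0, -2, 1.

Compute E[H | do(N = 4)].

Under do(N=4), N's equation is replaced by N=4 for every unit. Per-unit H: 44, 32, 24, 16, 8, 20. Mean = 24.

24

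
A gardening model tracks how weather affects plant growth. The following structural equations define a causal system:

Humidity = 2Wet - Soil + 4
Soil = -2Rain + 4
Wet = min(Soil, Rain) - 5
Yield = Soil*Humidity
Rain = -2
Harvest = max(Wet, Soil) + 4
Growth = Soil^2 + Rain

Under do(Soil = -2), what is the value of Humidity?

do(Soil=-2) replaces the equation Soil = -2Rain + 4 with the constant Soil = -2.
Wet = min(Soil, Rain) - 5  [with Soil=-2, Rain=-2]  = -7
Humidity = 2Wet - Soil + 4  [with Wet=-7, Soil=-2]  = -8

-8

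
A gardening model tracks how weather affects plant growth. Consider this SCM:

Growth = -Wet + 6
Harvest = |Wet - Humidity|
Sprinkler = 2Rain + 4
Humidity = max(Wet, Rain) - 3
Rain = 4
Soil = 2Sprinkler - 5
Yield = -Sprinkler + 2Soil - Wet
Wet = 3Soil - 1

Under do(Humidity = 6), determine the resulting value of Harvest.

Intervening sets Humidity = 6 and removes its equation (Humidity = max(Wet, Rain) - 3).
Sprinkler = 2Rain + 4  [with Rain=4]  = 12
Soil = 2Sprinkler - 5  [with Sprinkler=12]  = 19
Wet = 3Soil - 1  [with Soil=19]  = 56
Harvest = |Wet - Humidity|  [with Wet=56, Humidity=6]  = 50

50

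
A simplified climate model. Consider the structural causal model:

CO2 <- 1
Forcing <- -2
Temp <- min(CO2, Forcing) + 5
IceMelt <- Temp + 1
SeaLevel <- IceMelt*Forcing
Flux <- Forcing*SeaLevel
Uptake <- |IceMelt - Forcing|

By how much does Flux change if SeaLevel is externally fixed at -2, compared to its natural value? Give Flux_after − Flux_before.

The intervention breaks the incoming arrows to SeaLevel: SeaLevel <- IceMelt*Forcing no longer applies, and SeaLevel = -2.
Flux = Forcing*SeaLevel  [with Forcing=-2, SeaLevel=-2]  = 4
Without intervention: Temp = min(CO2, Forcing) + 5  [with CO2=1, Forcing=-2]  = 3; IceMelt = Temp + 1  [with Temp=3]  = 4; SeaLevel = IceMelt*Forcing  [with IceMelt=4, Forcing=-2]  = -8; Flux = Forcing*SeaLevel  [with Forcing=-2, SeaLevel=-8]  = 16.
Change = 4 − 16 = -12.

-12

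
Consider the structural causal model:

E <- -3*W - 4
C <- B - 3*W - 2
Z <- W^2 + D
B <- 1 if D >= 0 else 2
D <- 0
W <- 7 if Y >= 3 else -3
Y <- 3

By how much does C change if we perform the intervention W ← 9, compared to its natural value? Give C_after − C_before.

-6

The intervention breaks the incoming arrows to W: W <- 7 if Y >= 3 else -3 no longer applies, and W = 9.
B = 1 if D >= 0 else 2  [with D=0]  = 1
C = B - 3*W - 2  [with B=1, W=9]  = -28
Without intervention: W = 7 if Y >= 3 else -3  [with Y=3]  = 7; B = 1 if D >= 0 else 2  [with D=0]  = 1; C = B - 3*W - 2  [with B=1, W=7]  = -22.
Change = -28 − (-22) = -6.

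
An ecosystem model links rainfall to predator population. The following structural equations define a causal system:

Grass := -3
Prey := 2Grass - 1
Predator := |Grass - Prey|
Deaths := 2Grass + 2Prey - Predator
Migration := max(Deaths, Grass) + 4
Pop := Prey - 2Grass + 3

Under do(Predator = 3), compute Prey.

-7

Under do(Predator=3), the mechanism Predator := |Grass - Prey| is discarded; Predator is fixed at 3.
Since Prey is not a descendant of the intervened variable, it is unaffected.
Prey = 2Grass - 1  [with Grass=-3]  = -7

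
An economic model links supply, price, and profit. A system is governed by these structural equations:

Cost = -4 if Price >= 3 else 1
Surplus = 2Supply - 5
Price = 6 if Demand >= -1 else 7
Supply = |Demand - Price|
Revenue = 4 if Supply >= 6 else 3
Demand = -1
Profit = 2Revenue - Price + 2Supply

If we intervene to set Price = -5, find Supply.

4

The intervention breaks the incoming arrows to Price: Price = 6 if Demand >= -1 else 7 no longer applies, and Price = -5.
Supply = |Demand - Price|  [with Demand=-1, Price=-5]  = 4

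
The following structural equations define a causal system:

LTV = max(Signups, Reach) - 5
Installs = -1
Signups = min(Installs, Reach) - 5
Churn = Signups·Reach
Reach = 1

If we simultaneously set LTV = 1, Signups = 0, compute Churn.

Under do(LTV = 1, Signups = 0), each intervened variable's structural equation is replaced by its fixed value.
Churn = Signups·Reach  [with Signups=0, Reach=1]  = 0

0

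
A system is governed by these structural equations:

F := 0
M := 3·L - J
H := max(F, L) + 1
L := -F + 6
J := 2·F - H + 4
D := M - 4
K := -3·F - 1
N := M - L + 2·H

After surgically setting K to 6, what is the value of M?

21

do(K=6) replaces the equation K := -3·F - 1 with the constant K = 6.
M is not downstream of the intervention, so its value is determined by the original equations.
L = -F + 6  [with F=0]  = 6
H = max(F, L) + 1  [with F=0, L=6]  = 7
J = 2·F - H + 4  [with F=0, H=7]  = -3
M = 3·L - J  [with L=6, J=-3]  = 21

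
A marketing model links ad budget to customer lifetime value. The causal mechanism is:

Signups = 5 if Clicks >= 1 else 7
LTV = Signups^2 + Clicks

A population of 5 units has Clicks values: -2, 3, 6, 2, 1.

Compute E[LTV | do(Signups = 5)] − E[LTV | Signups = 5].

-1

Every unit gets Signups=5 under the intervention. LTV values become 23, 28, 31, 27, 26; E[LTV|do(Signups=5)] = 27.
Observing Signups=5 restricts to units where Signups's equation naturally yields 5: Clicks ∈ {3, 6, 2, 1}. In that subpopulation LTV = 28, 31, 27, 26, mean 28.
Difference = 27 − 28 = -1.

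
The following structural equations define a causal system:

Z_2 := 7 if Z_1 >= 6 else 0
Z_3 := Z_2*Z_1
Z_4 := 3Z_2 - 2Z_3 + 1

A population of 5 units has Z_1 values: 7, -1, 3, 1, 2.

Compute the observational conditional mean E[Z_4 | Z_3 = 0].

1

E[Z_4|Z_3=0] averages over only the 4 units with Z_3=0 (Z_1 = -1, 3, 1, 2): Z_4 = 1, 1, 1, 1, mean 1.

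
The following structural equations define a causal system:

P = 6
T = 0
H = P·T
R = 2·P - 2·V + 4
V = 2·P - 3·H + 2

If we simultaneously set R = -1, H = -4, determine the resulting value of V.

26

Under do(R = -1, H = -4), each intervened variable's structural equation is replaced by its fixed value.
V = 2·P - 3·H + 2  [with P=6, H=-4]  = 26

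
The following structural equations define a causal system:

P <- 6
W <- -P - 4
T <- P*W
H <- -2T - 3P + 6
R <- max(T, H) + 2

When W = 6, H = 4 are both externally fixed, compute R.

38

Setting W = 6, H = 4 by intervention discards those variables' equations.
T = P*W  [with P=6, W=6]  = 36
R = max(T, H) + 2  [with T=36, H=4]  = 38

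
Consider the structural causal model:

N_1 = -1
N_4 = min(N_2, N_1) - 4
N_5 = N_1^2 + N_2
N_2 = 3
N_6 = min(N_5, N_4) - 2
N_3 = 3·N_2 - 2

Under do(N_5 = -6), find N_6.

-8

The intervention breaks the incoming arrows to N_5: N_5 = N_1^2 + N_2 no longer applies, and N_5 = -6.
N_4 = min(N_2, N_1) - 4  [with N_2=3, N_1=-1]  = -5
N_6 = min(N_5, N_4) - 2  [with N_5=-6, N_4=-5]  = -8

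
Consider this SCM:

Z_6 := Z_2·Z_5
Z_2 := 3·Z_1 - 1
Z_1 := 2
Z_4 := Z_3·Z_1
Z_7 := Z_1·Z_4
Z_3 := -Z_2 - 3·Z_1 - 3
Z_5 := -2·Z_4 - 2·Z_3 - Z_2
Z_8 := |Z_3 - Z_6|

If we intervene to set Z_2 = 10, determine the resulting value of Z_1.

2

Under do(Z_2=10), the mechanism Z_2 := 3·Z_1 - 1 is discarded; Z_2 is fixed at 10.
Z_1 is not downstream of the intervention, so its value is determined by the original equations.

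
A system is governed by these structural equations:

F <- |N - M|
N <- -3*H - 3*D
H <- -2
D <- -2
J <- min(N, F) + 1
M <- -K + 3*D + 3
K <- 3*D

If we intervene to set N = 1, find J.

2

The intervention breaks the incoming arrows to N: N <- -3*H - 3*D no longer applies, and N = 1.
K = 3*D  [with D=-2]  = -6
M = -K + 3*D + 3  [with K=-6, D=-2]  = 3
F = |N - M|  [with N=1, M=3]  = 2
J = min(N, F) + 1  [with N=1, F=2]  = 2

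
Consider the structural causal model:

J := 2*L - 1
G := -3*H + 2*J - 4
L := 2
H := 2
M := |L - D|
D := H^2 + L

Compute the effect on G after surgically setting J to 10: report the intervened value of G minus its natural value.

Intervening sets J = 10 and removes its equation (J := 2*L - 1).
G = -3*H + 2*J - 4  [with H=2, J=10]  = 10
Without intervention: J = 2*L - 1  [with L=2]  = 3; G = -3*H + 2*J - 4  [with H=2, J=3]  = -4.
Change = 10 − (-4) = 14.

14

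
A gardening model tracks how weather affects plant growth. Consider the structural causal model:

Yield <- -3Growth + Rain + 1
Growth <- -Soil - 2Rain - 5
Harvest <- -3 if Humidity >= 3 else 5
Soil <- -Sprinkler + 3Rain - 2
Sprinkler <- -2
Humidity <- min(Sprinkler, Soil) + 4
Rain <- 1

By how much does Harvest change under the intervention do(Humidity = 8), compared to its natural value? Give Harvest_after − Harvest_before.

Under do(Humidity=8), the mechanism Humidity <- min(Sprinkler, Soil) + 4 is discarded; Humidity is fixed at 8.
Harvest = -3 if Humidity >= 3 else 5  [with Humidity=8]  = -3
Without intervention: Soil = -Sprinkler + 3Rain - 2  [with Sprinkler=-2, Rain=1]  = 3; Humidity = min(Sprinkler, Soil) + 4  [with Sprinkler=-2, Soil=3]  = 2; Harvest = -3 if Humidity >= 3 else 5  [with Humidity=2]  = 5.
Change = -3 − 5 = -8.

-8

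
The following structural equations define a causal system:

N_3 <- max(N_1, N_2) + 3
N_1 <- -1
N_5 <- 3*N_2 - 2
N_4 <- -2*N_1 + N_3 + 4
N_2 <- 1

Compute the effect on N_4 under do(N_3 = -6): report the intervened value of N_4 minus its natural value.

-10

The intervention breaks the incoming arrows to N_3: N_3 <- max(N_1, N_2) + 3 no longer applies, and N_3 = -6.
N_4 = -2*N_1 + N_3 + 4  [with N_1=-1, N_3=-6]  = 0
Without intervention: N_3 = max(N_1, N_2) + 3  [with N_1=-1, N_2=1]  = 4; N_4 = -2*N_1 + N_3 + 4  [with N_1=-1, N_3=4]  = 10.
Change = 0 − 10 = -10.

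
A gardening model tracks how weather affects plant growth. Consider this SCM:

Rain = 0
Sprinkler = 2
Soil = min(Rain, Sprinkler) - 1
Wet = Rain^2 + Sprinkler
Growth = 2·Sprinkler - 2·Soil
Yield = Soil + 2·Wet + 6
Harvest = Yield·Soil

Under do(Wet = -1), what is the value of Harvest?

-3

The intervention breaks the incoming arrows to Wet: Wet = Rain^2 + Sprinkler no longer applies, and Wet = -1.
Soil = min(Rain, Sprinkler) - 1  [with Rain=0, Sprinkler=2]  = -1
Yield = Soil + 2·Wet + 6  [with Soil=-1, Wet=-1]  = 3
Harvest = Yield·Soil  [with Yield=3, Soil=-1]  = -3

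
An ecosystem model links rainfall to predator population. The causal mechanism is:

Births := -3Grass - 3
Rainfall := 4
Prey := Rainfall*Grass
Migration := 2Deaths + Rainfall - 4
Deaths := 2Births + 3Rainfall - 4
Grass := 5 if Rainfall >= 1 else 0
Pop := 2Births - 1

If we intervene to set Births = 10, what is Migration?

Under do(Births=10), the mechanism Births := -3Grass - 3 is discarded; Births is fixed at 10.
Deaths = 2Births + 3Rainfall - 4  [with Births=10, Rainfall=4]  = 28
Migration = 2Deaths + Rainfall - 4  [with Deaths=28, Rainfall=4]  = 56

56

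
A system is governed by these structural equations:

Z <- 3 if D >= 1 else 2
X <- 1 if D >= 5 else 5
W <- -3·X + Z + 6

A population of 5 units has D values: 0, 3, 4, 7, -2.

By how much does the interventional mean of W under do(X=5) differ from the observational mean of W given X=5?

0.1

The intervention sets X=5 in all 5 units regardless of D. Recomputing W per unit gives -7, -6, -6, -6, -7; average -6.4.
Observing X=5 restricts to units where X's equation naturally yields 5: D ∈ {0, 3, 4, -2}. In that subpopulation W = -7, -6, -6, -7, mean -6.5.
Difference = -6.4 − (-6.5) = 0.1.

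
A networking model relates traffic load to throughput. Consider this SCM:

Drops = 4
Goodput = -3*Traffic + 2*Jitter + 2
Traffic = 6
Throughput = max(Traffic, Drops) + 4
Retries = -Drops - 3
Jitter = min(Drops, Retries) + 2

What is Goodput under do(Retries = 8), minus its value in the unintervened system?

The intervention breaks the incoming arrows to Retries: Retries = -Drops - 3 no longer applies, and Retries = 8.
Jitter = min(Drops, Retries) + 2  [with Drops=4, Retries=8]  = 6
Goodput = -3*Traffic + 2*Jitter + 2  [with Traffic=6, Jitter=6]  = -4
Without intervention: Retries = -Drops - 3  [with Drops=4]  = -7; Jitter = min(Drops, Retries) + 2  [with Drops=4, Retries=-7]  = -5; Goodput = -3*Traffic + 2*Jitter + 2  [with Traffic=6, Jitter=-5]  = -26.
Change = -4 − (-26) = 22.

22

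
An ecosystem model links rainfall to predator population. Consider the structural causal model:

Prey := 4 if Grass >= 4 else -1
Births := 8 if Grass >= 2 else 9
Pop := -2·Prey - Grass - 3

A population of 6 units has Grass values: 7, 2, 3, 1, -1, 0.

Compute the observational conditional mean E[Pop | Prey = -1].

-2

E[Pop|Prey=-1] averages over only the 5 units with Prey=-1 (Grass = 2, 3, 1, -1, 0): Pop = -3, -4, -2, 0, -1, mean -2.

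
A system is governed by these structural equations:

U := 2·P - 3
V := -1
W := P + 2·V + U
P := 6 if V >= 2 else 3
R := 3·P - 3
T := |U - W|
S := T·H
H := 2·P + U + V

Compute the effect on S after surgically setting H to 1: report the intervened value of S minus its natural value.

Under do(H=1), the mechanism H := 2·P + U + V is discarded; H is fixed at 1.
P = 6 if V >= 2 else 3  [with V=-1]  = 3
U = 2·P - 3  [with P=3]  = 3
W = P + 2·V + U  [with P=3, V=-1, U=3]  = 4
T = |U - W|  [with U=3, W=4]  = 1
S = T·H  [with T=1, H=1]  = 1
Without intervention: P = 6 if V >= 2 else 3  [with V=-1]  = 3; U = 2·P - 3  [with P=3]  = 3; W = P + 2·V + U  [with P=3, V=-1, U=3]  = 4; H = 2·P + U + V  [with P=3, U=3, V=-1]  = 8; T = |U - W|  [with U=3, W=4]  = 1; S = T·H  [with T=1, H=8]  = 8.
Change = 1 − 8 = -7.

-7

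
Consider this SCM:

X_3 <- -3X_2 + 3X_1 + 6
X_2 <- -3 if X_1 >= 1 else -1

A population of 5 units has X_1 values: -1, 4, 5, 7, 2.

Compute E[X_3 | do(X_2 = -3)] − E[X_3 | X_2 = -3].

Every unit gets X_2=-3 under the intervention. X_3 values become 12, 27, 30, 36, 21; E[X_3|do(X_2=-3)] = 25.2.
Observing X_2=-3 restricts to units where X_2's equation naturally yields -3: X_1 ∈ {4, 5, 7, 2}. In that subpopulation X_3 = 27, 30, 36, 21, mean 28.5.
Difference = 25.2 − 28.5 = -3.3.

-3.3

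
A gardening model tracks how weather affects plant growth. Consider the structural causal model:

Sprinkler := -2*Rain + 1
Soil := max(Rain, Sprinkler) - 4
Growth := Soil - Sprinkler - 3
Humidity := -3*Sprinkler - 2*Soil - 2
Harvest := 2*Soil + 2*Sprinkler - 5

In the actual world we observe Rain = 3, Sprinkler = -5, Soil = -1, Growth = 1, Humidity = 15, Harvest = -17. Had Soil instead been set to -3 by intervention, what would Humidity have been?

19

do(Soil=-3) replaces the equation Soil := max(Rain, Sprinkler) - 4 with the constant Soil = -3.
Sprinkler = -2*Rain + 1  [with Rain=3]  = -5
Humidity = -3*Sprinkler - 2*Soil - 2  [with Sprinkler=-5, Soil=-3]  = 19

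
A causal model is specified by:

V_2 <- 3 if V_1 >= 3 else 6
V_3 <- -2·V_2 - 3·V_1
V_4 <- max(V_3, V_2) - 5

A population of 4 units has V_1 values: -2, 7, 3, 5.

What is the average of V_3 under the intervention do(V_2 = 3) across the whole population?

Under do(V_2=3), V_2's equation is replaced by V_2=3 for every unit. Per-unit V_3: 0, -27, -15, -21. Mean = -15.75.

-15.75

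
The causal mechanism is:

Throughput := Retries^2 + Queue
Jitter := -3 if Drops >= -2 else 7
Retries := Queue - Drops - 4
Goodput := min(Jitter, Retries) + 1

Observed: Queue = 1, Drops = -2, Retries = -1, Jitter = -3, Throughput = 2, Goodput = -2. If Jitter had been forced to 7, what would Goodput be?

0

Under do(Jitter=7), the mechanism Jitter := -3 if Drops >= -2 else 7 is discarded; Jitter is fixed at 7.
Retries = Queue - Drops - 4  [with Queue=1, Drops=-2]  = -1
Goodput = min(Jitter, Retries) + 1  [with Jitter=7, Retries=-1]  = 0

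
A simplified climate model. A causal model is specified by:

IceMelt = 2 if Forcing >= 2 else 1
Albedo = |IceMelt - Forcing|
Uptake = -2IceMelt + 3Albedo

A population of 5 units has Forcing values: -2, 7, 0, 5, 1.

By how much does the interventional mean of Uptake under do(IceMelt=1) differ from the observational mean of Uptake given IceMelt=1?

Every unit gets IceMelt=1 under the intervention. Uptake values become 7, 16, 1, 10, -2; E[Uptake|do(IceMelt=1)] = 6.4.
E[Uptake|IceMelt=1] averages over only the 3 units with IceMelt=1 (Forcing = -2, 0, 1): Uptake = 7, 1, -2, mean 2.
Difference = 6.4 − 2 = 4.4.

4.4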